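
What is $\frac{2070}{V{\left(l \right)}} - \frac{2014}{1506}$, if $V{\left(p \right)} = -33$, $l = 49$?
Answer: $- \frac{530647}{8283} \approx -64.065$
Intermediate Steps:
$\frac{2070}{V{\left(l \right)}} - \frac{2014}{1506} = \frac{2070}{-33} - \frac{2014}{1506} = 2070 \left(- \frac{1}{33}\right) - \frac{1007}{753} = - \frac{690}{11} - \frac{1007}{753} = - \frac{530647}{8283}$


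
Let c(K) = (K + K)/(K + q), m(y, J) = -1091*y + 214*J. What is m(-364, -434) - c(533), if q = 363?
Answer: 136302571/448 ≈ 3.0425e+5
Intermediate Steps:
c(K) = 2*K/(363 + K) (c(K) = (K + K)/(K + 363) = (2*K)/(363 + K) = 2*K/(363 + K))
m(-364, -434) - c(533) = (-1091*(-364) + 214*(-434)) - 2*533/(363 + 533) = (397124 - 92876) - 2*533/896 = 304248 - 2*533/896 = 304248 - 1*533/448 = 304248 - 533/448 = 136302571/448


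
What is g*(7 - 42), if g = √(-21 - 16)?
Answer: -35*I*√37 ≈ -212.9*I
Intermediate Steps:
g = I*√37 (g = √(-37) = I*√37 ≈ 6.0828*I)
g*(7 - 42) = (I*√37)*(7 - 42) = (I*√37)*(-35) = -35*I*√37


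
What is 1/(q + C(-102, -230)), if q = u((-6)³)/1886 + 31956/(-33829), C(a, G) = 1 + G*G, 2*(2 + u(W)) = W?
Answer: 31900747/1687549421944 ≈ 1.8904e-5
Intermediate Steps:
u(W) = -2 + W/2
C(a, G) = 1 + G²
q = -31995103/31900747 (q = (-2 + (½)*(-6)³)/1886 + 31956/(-33829) = (-2 + (½)*(-216))*(1/1886) + 31956*(-1/33829) = (-2 - 108)*(1/1886) - 31956/33829 = -110*1/1886 - 31956/33829 = -55/943 - 31956/33829 = -31995103/31900747 ≈ -1.0030)
1/(q + C(-102, -230)) = 1/(-31995103/31900747 + (1 + (-230)²)) = 1/(-31995103/31900747 + (1 + 52900)) = 1/(-31995103/31900747 + 52901) = 1/(1687549421944/31900747) = 31900747/1687549421944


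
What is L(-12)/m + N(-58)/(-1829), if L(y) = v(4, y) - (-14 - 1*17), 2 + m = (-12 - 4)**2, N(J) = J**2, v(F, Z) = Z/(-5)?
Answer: -3966837/2322830 ≈ -1.7078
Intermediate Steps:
v(F, Z) = -Z/5 (v(F, Z) = Z*(-1/5) = -Z/5)
m = 254 (m = -2 + (-12 - 4)**2 = -2 + (-16)**2 = -2 + 256 = 254)
L(y) = 31 - y/5 (L(y) = -y/5 - (-14 - 1*17) = -y/5 - (-14 - 17) = -y/5 - 1*(-31) = -y/5 + 31 = 31 - y/5)
L(-12)/m + N(-58)/(-1829) = (31 - 1/5*(-12))/254 + (-58)**2/(-1829) = (31 + 12/5)*(1/254) + 3364*(-1/1829) = (167/5)*(1/254) - 3364/1829 = 167/1270 - 3364/1829 = -3966837/2322830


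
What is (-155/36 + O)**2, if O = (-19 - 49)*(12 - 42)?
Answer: 5370691225/1296 ≈ 4.1441e+6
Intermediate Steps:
O = 2040 (O = -68*(-30) = 2040)
(-155/36 + O)**2 = (-155/36 + 2040)**2 = (73285/36)**2 = 5370691225/1296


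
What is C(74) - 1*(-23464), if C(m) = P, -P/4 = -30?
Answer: 23584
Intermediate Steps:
P = 120 (P = -4*(-30) = 120)
C(m) = 120
C(74) - 1*(-23464) = 120 - 1*(-23464) = 120 + 23464 = 23584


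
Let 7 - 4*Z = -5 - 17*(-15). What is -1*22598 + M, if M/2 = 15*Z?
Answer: -48841/2 ≈ -24421.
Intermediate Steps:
Z = -243/4 (Z = 7/4 - (-5 - 17*(-15))/4 = 7/4 - (-5 + 255)/4 = 7/4 - ¼*250 = 7/4 - 125/2 = -243/4 ≈ -60.750)
M = -3645/2 (M = 2*(15*(-243/4)) = 2*(-3645/4) = -3645/2 ≈ -1822.5)
-1*22598 + M = -1*22598 - 3645/2 = -22598 - 3645/2 = -48841/2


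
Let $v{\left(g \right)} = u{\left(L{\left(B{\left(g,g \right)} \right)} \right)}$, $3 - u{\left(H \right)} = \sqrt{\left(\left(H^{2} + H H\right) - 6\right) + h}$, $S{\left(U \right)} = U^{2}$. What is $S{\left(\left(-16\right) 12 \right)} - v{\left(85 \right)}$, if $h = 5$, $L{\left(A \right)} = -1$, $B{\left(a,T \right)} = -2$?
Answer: $36862$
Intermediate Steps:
$u{\left(H \right)} = 3 - \sqrt{-1 + 2 H^{2}}$ ($u{\left(H \right)} = 3 - \sqrt{\left(\left(H^{2} + H H\right) - 6\right) + 5} = 3 - \sqrt{\left(\left(H^{2} + H^{2}\right) - 6\right) + 5} = 3 - \sqrt{\left(2 H^{2} - 6\right) + 5} = 3 - \sqrt{\left(-6 + 2 H^{2}\right) + 5} = 3 - \sqrt{-1 + 2 H^{2}}$)
$v{\left(g \right)} = 2$ ($v{\left(g \right)} = 3 - \sqrt{-1 + 2 \left(-1\right)^{2}} = 3 - \sqrt{-1 + 2 \cdot 1} = 3 - \sqrt{-1 + 2} = 3 - \sqrt{1} = 3 - 1 = 2$)
$S{\left(\left(-16\right) 12 \right)} - v{\left(85 \right)} = \left(\left(-16\right) 12\right)^{2} - 2 = \left(-192\right)^{2} - 2 = 36864 - 2 = 36862$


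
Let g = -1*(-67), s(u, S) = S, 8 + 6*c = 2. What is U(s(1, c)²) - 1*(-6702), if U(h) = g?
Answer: 6769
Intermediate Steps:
c = -1 (c = -4/3 + (⅙)*2 = -4/3 + ⅓ = -1)
g = 67
U(h) = 67
U(s(1, c)²) - 1*(-6702) = 67 - 1*(-6702) = 67 + 6702 = 6769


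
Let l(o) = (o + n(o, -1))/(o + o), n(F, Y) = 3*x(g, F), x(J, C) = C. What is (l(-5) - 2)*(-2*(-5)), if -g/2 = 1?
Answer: 0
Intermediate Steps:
g = -2 (g = -2*1 = -2)
n(F, Y) = 3*F
l(o) = 2 (l(o) = (o + 3*o)/(o + o) = (4*o)/((2*o)) = (4*o)*(1/(2*o)) = 2)
(l(-5) - 2)*(-2*(-5)) = (2 - 2)*(-2*(-5)) = 0*10 = 0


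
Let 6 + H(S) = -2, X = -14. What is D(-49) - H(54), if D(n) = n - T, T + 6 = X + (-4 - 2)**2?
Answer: -57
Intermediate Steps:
T = 16 (T = -6 + (-14 + (-4 - 2)**2) = -6 + (-14 + (-6)**2) = -6 + (-14 + 36) = -6 + 22 = 16)
H(S) = -8 (H(S) = -6 - 2 = -8)
D(n) = -16 + n (D(n) = n - 1*16 = n - 16 = -16 + n)
D(-49) - H(54) = (-16 - 49) - 1*(-8) = -65 + 8 = -57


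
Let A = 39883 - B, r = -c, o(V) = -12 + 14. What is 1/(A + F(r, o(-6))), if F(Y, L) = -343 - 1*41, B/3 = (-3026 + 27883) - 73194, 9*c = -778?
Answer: 1/184510 ≈ 5.4198e-6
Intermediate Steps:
c = -778/9 (c = (1/9)*(-778) = -778/9 ≈ -86.444)
o(V) = 2
r = 778/9 (r = -1*(-778/9) = 778/9 ≈ 86.444)
B = -145011 (B = 3*((-3026 + 27883) - 73194) = 3*(24857 - 73194) = 3*(-48337) = -145011)
F(Y, L) = -384 (F(Y, L) = -343 - 41 = -384)
A = 184894 (A = 39883 - 1*(-145011) = 39883 + 145011 = 184894)
1/(A + F(r, o(-6))) = 1/(184894 - 384) = 1/184510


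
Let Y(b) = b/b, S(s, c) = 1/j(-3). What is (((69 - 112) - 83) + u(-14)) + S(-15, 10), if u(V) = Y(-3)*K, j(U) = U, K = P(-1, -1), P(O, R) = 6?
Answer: -361/3 ≈ -120.33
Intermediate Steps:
K = 6
S(s, c) = -1/3 (S(s, c) = 1/(-3) = -1/3)
Y(b) = 1
u(V) = 6 (u(V) = 1*6 = 6)
(((69 - 112) - 83) + u(-14)) + S(-15, 10) = (((69 - 112) - 83) + 6) - 1/3 = ((-43 - 83) + 6) - 1/3 = (-126 + 6) - 1/3 = -120 - 1/3 = -361/3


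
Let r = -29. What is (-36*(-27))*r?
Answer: -28188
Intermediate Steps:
(-36*(-27))*r = -36*(-27)*(-29) = 972*(-29) = -28188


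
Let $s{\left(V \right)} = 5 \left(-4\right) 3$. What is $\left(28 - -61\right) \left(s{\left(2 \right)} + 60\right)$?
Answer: $0$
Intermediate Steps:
$s{\left(V \right)} = -60$ ($s{\left(V \right)} = \left(-20\right) 3 = -60$)
$\left(28 - -61\right) \left(s{\left(2 \right)} + 60\right) = \left(28 - -61\right) \left(-60 + 60\right) = \left(28 + 61\right) 0 = 89 \cdot 0 = 0$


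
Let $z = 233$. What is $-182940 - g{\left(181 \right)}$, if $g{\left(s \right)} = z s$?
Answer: $-225113$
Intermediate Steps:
$g{\left(s \right)} = 233 s$
$-182940 - g{\left(181 \right)} = -182940 - 233 \cdot 181 = -182940 - 42173 = -225113$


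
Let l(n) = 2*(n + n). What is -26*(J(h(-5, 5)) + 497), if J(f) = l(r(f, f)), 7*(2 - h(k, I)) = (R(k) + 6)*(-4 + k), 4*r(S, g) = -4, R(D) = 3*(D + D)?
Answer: -12818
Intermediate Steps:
R(D) = 6*D (R(D) = 3*(2*D) = 6*D)
r(S, g) = -1 (r(S, g) = (¼)*(-4) = -1)
l(n) = 4*n (l(n) = 2*(2*n) = 4*n)
h(k, I) = 2 - (-4 + k)*(6 + 6*k)/7 (h(k, I) = 2 - (6*k + 6)*(-4 + k)/7 = 2 - (6 + 6*k)*(-4 + k)/7 = 2 - (-4 + k)*(6 + 6*k)/7)
J(f) = -4 (J(f) = 4*(-1) = -4)
-26*(J(h(-5, 5)) + 497) = -26*(-4 + 497) = -26*493 = -12818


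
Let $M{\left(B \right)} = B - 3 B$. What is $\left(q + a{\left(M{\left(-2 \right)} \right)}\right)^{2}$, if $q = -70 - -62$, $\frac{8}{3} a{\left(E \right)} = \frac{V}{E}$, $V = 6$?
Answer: $\frac{14161}{256} \approx 55.316$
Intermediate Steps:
$M{\left(B \right)} = - 2 B$
$a{\left(E \right)} = \frac{9}{4 E}$ ($a{\left(E \right)} = \frac{3 \frac{6}{E}}{8} = \frac{9}{4 E}$)
$q = -8$ ($q = -70 + 62 = -8$)
$\left(q + a{\left(M{\left(-2 \right)} \right)}\right)^{2} = \left(-8 + \frac{9}{4 \left(\left(-2\right) \left(-2\right)\right)}\right)^{2} = \left(-8 + \frac{9}{4 \cdot 4}\right)^{2} = \left(-8 + \frac{9}{4} \cdot \frac{1}{4}\right)^{2} = \left(-8 + \frac{9}{16}\right)^{2} = \left(- \frac{119}{16}\right)^{2} = \frac{14161}{256}$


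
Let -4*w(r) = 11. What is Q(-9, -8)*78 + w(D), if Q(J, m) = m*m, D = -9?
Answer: 19957/4 ≈ 4989.3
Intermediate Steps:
w(r) = -11/4 (w(r) = -¼*11 = -11/4)
Q(J, m) = m²
Q(-9, -8)*78 + w(D) = (-8)²*78 - 11/4 = 64*78 - 11/4 = 4992 - 11/4 = 19957/4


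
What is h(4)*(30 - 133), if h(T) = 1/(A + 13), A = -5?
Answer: -103/8 ≈ -12.875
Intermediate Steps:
h(T) = ⅛ (h(T) = 1/(-5 + 13) = 1/8 = ⅛)
h(4)*(30 - 133) = (30 - 133)/8 = (⅛)*(-103) = -103/8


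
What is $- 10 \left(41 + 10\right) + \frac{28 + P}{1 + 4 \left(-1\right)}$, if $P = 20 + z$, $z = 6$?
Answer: $-528$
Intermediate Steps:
$P = 26$ ($P = 20 + 6 = 26$)
$- 10 \left(41 + 10\right) + \frac{28 + P}{1 + 4 \left(-1\right)} = - 10 \left(41 + 10\right) + \frac{28 + 26}{1 + 4 \left(-1\right)} = \left(-10\right) 51 + \frac{54}{1 - 4} = -510 + \frac{54}{-3} = -510 + 54 \left(- \frac{1}{3}\right) = -510 - 18 = -528$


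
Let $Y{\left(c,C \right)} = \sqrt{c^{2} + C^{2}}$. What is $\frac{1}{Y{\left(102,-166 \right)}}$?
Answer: $\frac{\sqrt{9490}}{18980} \approx 0.0051326$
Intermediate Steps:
$Y{\left(c,C \right)} = \sqrt{C^{2} + c^{2}}$
$\frac{1}{Y{\left(102,-166 \right)}} = \frac{1}{\sqrt{\left(-166\right)^{2} + 102^{2}}} = \frac{1}{\sqrt{27556 + 10404}} = \frac{1}{\sqrt{37960}} = \frac{1}{2 \sqrt{9490}} = \frac{\sqrt{9490}}{18980}$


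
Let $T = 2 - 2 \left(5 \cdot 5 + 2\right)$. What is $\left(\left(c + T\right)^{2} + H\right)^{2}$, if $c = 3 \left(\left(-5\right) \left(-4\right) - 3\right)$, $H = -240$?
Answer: $57121$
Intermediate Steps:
$c = 51$ ($c = 3 \left(20 - 3\right) = 3 \cdot 17 = 51$)
$T = -52$ ($T = 2 - 2 \left(25 + 2\right) = 2 - 54 = -52$)
$\left(\left(c + T\right)^{2} + H\right)^{2} = \left(\left(51 - 52\right)^{2} - 240\right)^{2} = \left(\left(-1\right)^{2} - 240\right)^{2} = \left(1 - 240\right)^{2} = \left(-239\right)^{2} = 57121$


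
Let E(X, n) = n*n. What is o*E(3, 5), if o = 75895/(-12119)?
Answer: -1897375/12119 ≈ -156.56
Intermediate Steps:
E(X, n) = n**2
o = -75895/12119 (o = 75895*(-1/12119) = -75895/12119 ≈ -6.2625)
o*E(3, 5) = -75895/12119*5**2 = -75895/12119*25 = -1897375/12119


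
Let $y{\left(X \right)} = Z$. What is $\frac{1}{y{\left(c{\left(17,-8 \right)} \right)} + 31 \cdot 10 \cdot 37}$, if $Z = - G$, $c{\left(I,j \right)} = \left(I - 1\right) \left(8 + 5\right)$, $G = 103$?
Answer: $\frac{1}{11367} \approx 8.7974 \cdot 10^{-5}$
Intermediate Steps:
$c{\left(I,j \right)} = -13 + 13 I$ ($c{\left(I,j \right)} = \left(-1 + I\right) 13 = -13 + 13 I$)
$Z = -103$ ($Z = \left(-1\right) 103 = -103$)
$y{\left(X \right)} = -103$
$\frac{1}{y{\left(c{\left(17,-8 \right)} \right)} + 31 \cdot 10 \cdot 37} = \frac{1}{-103 + 31 \cdot 10 \cdot 37} = \frac{1}{-103 + 310 \cdot 37} = \frac{1}{-103 + 11470} = \frac{1}{11367}$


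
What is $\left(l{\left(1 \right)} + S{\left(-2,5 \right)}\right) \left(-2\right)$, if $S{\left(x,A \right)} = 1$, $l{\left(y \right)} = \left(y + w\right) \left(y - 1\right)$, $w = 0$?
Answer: $-2$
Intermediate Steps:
$l{\left(y \right)} = y \left(-1 + y\right)$ ($l{\left(y \right)} = \left(y + 0\right) \left(y - 1\right) = y \left(-1 + y\right)$)
$\left(l{\left(1 \right)} + S{\left(-2,5 \right)}\right) \left(-2\right) = \left(1 \left(-1 + 1\right) + 1\right) \left(-2\right) = \left(1 \cdot 0 + 1\right) \left(-2\right) = \left(0 + 1\right) \left(-2\right) = 1 \left(-2\right) = -2$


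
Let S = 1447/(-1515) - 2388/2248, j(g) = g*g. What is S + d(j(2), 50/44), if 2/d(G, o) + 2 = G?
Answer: -866239/851430 ≈ -1.0174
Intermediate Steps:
j(g) = g²
S = -1717669/851430 (S = 1447*(-1/1515) - 2388*1/2248 = -1447/1515 - 597/562 = -1717669/851430 ≈ -2.0174)
d(G, o) = 2/(-2 + G)
S + d(j(2), 50/44) = -1717669/851430 + 2/(-2 + 2²) = -1717669/851430 + 2/(-2 + 4) = -1717669/851430 + 2/2 = -1717669/851430 + 2*(½) = -1717669/851430 + 1 = -866239/851430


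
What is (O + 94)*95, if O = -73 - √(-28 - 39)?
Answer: 1995 - 95*I*√67 ≈ 1995.0 - 777.61*I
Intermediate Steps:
O = -73 - I*√67 (O = -73 - √(-67) = -73 - I*√67 ≈ -73.0 - 8.1853*I)
(O + 94)*95 = ((-73 - I*√67) + 94)*95 = (21 - I*√67)*95 = 1995 - 95*I*√67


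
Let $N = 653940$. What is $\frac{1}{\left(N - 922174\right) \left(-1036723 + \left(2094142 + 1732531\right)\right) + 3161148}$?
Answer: $- \frac{1}{748356287152} \approx -1.3363 \cdot 10^{-12}$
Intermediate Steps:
$\frac{1}{\left(N - 922174\right) \left(-1036723 + \left(2094142 + 1732531\right)\right) + 3161148} = \frac{1}{\left(653940 - 922174\right) \left(-1036723 + \left(2094142 + 1732531\right)\right) + 3161148} = \frac{1}{- 268234 \left(-1036723 + 3826673\right) + 3161148} = \frac{1}{\left(-268234\right) 2789950 + 3161148} = \frac{1}{-748359448300 + 3161148} = \frac{1}{-748356287152} = - \frac{1}{748356287152}$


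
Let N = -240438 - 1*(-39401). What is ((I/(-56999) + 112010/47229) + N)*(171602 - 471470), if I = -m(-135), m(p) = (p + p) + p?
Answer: 54094827683878611592/897335257 ≈ 6.0284e+10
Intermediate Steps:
m(p) = 3*p (m(p) = 2*p + p = 3*p)
I = 405 (I = -3*(-135) = -1*(-405) = 405)
N = -201037 (N = -240438 + 39401 = -201037)
((I/(-56999) + 112010/47229) + N)*(171602 - 471470) = ((405/(-56999) + 112010/47229) - 201037)*(171602 - 471470) = ((405*(-1/56999) + 112010*(1/47229)) - 201037)*(-299868) = ((-405/56999 + 112010/47229) - 201037)*(-299868) = (6365330245/2692005771 - 201037)*(-299868) = -541186398854282/2692005771*(-299868) = 54094827683878611592/897335257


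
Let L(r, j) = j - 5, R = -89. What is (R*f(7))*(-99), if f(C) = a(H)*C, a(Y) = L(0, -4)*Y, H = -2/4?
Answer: 555093/2 ≈ 2.7755e+5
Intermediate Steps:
L(r, j) = -5 + j
H = -½ (H = -2*¼ = -½ ≈ -0.50000)
a(Y) = -9*Y (a(Y) = (-5 - 4)*Y = -9*Y)
f(C) = 9*C/2 (f(C) = (-9*(-½))*C = 9*C/2)
(R*f(7))*(-99) = -801*7/2*(-99) = -89*63/2*(-99) = -5607/2*(-99) = 555093/2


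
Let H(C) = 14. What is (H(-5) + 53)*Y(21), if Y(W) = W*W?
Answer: 29547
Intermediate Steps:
Y(W) = W²
(H(-5) + 53)*Y(21) = (14 + 53)*21² = 67*441 = 29547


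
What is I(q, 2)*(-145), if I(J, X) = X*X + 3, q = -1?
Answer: -1015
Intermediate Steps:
I(J, X) = 3 + X**2 (I(J, X) = X**2 + 3 = 3 + X**2)
I(q, 2)*(-145) = (3 + 2**2)*(-145) = (3 + 4)*(-145) = 7*(-145) = -1015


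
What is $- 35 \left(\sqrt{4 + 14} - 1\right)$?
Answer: $35 - 105 \sqrt{2} \approx -113.49$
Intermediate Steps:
$- 35 \left(\sqrt{4 + 14} - 1\right) = - 35 \left(\sqrt{18} - 1\right) = - 35 \left(3 \sqrt{2} - 1\right) = - 35 \left(-1 + 3 \sqrt{2}\right) = 35 - 105 \sqrt{2}$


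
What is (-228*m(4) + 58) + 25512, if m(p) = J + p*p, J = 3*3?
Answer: 19870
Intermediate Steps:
J = 9
m(p) = 9 + p**2 (m(p) = 9 + p*p = 9 + p**2)
(-228*m(4) + 58) + 25512 = (-228*(9 + 4**2) + 58) + 25512 = (-228*(9 + 16) + 58) + 25512 = (-228*25 + 58) + 25512 = (-19*300 + 58) + 25512 = (-5700 + 58) + 25512 = -5642 + 25512 = 19870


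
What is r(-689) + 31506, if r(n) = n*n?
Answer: 506227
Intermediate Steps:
r(n) = n²
r(-689) + 31506 = (-689)² + 31506 = 474721 + 31506 = 506227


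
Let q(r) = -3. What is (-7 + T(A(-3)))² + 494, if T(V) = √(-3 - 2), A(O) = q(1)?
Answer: 538 - 14*I*√5 ≈ 538.0 - 31.305*I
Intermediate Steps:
A(O) = -3
T(V) = I*√5 (T(V) = √(-5) = I*√5)
(-7 + T(A(-3)))² + 494 = (-7 + I*√5)² + 494 = 494 + (-7 + I*√5)²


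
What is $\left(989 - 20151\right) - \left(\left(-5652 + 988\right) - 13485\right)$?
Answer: $-1013$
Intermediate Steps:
$\left(989 - 20151\right) - \left(\left(-5652 + 988\right) - 13485\right) = -19162 - \left(-4664 - 13485\right) = -19162 - -18149 = -19162 + 18149 = -1013$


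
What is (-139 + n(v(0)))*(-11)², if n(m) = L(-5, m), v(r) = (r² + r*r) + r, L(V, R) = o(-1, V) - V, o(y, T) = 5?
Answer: -15609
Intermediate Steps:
L(V, R) = 5 - V
v(r) = r + 2*r² (v(r) = (r² + r²) + r = 2*r² + r = r + 2*r²)
n(m) = 10 (n(m) = 5 - 1*(-5) = 5 + 5 = 10)
(-139 + n(v(0)))*(-11)² = (-139 + 10)*(-11)² = -129*121 = -15609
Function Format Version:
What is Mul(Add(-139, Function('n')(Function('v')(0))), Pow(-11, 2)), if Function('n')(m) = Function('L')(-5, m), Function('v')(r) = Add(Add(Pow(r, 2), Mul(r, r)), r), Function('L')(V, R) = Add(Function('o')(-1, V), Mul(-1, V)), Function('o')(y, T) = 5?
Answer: -15609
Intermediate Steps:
Function('L')(V, R) = Add(5, Mul(-1, V))
Function('v')(r) = Add(r, Mul(2, Pow(r, 2))) (Function('v')(r) = Add(Add(Pow(r, 2), Pow(r, 2)), r) = Add(Mul(2, Pow(r, 2)), r) = Add(r, Mul(2, Pow(r, 2))))
Function('n')(m) = 10 (Function('n')(m) = Add(5, Mul(-1, -5)) = Add(5, 5) = 10)
Mul(Add(-139, Function('n')(Function('v')(0))), Pow(-11, 2)) = Mul(Add(-139, 10), Pow(-11, 2)) = Mul(-129, 121) = -15609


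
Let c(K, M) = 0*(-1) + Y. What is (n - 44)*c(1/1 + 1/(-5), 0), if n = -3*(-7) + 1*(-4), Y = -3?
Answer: 81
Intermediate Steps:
c(K, M) = -3 (c(K, M) = 0*(-1) - 3 = 0 - 3 = -3)
n = 17 (n = 21 - 4 = 17)
(n - 44)*c(1/1 + 1/(-5), 0) = (17 - 44)*(-3) = -27*(-3) = 81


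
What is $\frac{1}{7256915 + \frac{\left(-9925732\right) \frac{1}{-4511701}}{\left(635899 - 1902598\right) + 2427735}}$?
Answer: $\frac{1309561820559}{9503378819044396918} \approx 1.378 \cdot 10^{-7}$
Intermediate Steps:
$\frac{1}{7256915 + \frac{\left(-9925732\right) \frac{1}{-4511701}}{\left(635899 - 1902598\right) + 2427735}} = \frac{1}{7256915 + \frac{\left(-9925732\right) \left(- \frac{1}{4511701}\right)}{-1266699 + 2427735}} = \frac{1}{7256915 + \frac{9925732}{4511701 \cdot 1161036}} = \frac{1}{7256915 + \frac{9925732}{4511701} \cdot \frac{1}{1161036}} = \frac{1}{7256915 + \frac{2481433}{1309561820559}} = \frac{1}{\frac{9503378819044396918}{1309561820559}} = \frac{1309561820559}{9503378819044396918}$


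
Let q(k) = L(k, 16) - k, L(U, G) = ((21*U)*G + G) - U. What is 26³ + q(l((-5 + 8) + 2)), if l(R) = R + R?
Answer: 20932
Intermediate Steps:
l(R) = 2*R
L(U, G) = G - U + 21*G*U (L(U, G) = (21*G*U + G) - U = (G + 21*G*U) - U = G - U + 21*G*U)
q(k) = 16 + 334*k (q(k) = (16 - k + 21*16*k) - k = (16 - k + 336*k) - k = (16 + 335*k) - k = 16 + 334*k)
26³ + q(l((-5 + 8) + 2)) = 26³ + (16 + 334*(2*((-5 + 8) + 2))) = 17576 + (16 + 334*(2*(3 + 2))) = 17576 + (16 + 334*(2*5)) = 17576 + (16 + 334*10) = 17576 + (16 + 3340) = 17576 + 3356 = 20932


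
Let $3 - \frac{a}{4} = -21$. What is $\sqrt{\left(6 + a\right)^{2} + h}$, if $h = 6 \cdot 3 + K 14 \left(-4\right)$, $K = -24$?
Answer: $\sqrt{11766} \approx 108.47$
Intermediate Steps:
$a = 96$ ($a = 12 - -84 = 12 + 84 = 96$)
$h = 1362$ ($h = 6 \cdot 3 - 24 \cdot 14 \left(-4\right) = 18 - -1344 = 18 + 1344 = 1362$)
$\sqrt{\left(6 + a\right)^{2} + h} = \sqrt{\left(6 + 96\right)^{2} + 1362} = \sqrt{102^{2} + 1362} = \sqrt{10404 + 1362} = \sqrt{11766}$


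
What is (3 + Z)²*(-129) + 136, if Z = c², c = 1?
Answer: -1928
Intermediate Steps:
Z = 1 (Z = 1² = 1)
(3 + Z)²*(-129) + 136 = (3 + 1)²*(-129) + 136 = 4²*(-129) + 136 = 16*(-129) + 136 = -2064 + 136 = -1928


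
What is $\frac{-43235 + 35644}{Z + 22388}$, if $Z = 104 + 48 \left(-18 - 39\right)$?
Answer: $- \frac{7591}{19756} \approx -0.38424$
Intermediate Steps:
$Z = -2632$ ($Z = 104 + 48 \left(-57\right) = 104 - 2736 = -2632$)
$\frac{-43235 + 35644}{Z + 22388} = \frac{-43235 + 35644}{-2632 + 22388} = - \frac{7591}{19756}$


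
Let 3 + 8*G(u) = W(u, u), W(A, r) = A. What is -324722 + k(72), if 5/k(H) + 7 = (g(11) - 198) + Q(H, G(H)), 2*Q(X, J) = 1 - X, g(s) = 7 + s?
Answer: -28900260/89 ≈ -3.2472e+5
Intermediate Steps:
G(u) = -3/8 + u/8
Q(X, J) = ½ - X/2 (Q(X, J) = (1 - X)/2 = ½ - X/2)
k(H) = 5/(-373/2 - H/2) (k(H) = 5/(-7 + (((7 + 11) - 198) + (½ - H/2))) = 5/(-7 + ((18 - 198) + (½ - H/2))) = 5/(-7 + (-180 + (½ - H/2))) = 5/(-7 + (-359/2 - H/2)) = 5/(-373/2 - H/2))
-324722 + k(72) = -324722 - 10/(373 + 72) = -324722 - 10/445 = -324722 - 10*1/445 = -324722 - 2/89 = -28900260/89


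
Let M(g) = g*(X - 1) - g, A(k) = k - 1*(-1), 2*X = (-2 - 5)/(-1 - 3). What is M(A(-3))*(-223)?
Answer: -2007/4 ≈ -501.75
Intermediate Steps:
X = 7/8 (X = ((-2 - 5)/(-1 - 3))/2 = (-7/(-4))/2 = (-7*(-1/4))/2 = (1/2)*(7/4) = 7/8 ≈ 0.87500)
A(k) = 1 + k (A(k) = k + 1 = 1 + k)
M(g) = -9*g/8 (M(g) = g*(7/8 - 1) - g = g*(-1/8) - g = -g/8 - g = -9*g/8)
M(A(-3))*(-223) = -9*(1 - 3)/8*(-223) = -9/8*(-2)*(-223) = (9/4)*(-223) = -2007/4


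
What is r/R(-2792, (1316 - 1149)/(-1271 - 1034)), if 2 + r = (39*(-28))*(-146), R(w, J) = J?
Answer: -367486150/167 ≈ -2.2005e+6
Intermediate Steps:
r = 159430 (r = -2 + (39*(-28))*(-146) = -2 - 1092*(-146) = -2 + 159432 = 159430)
r/R(-2792, (1316 - 1149)/(-1271 - 1034)) = 159430/(((1316 - 1149)/(-1271 - 1034))) = 159430/((167/(-2305))) = 159430/((167*(-1/2305))) = 159430/(-167/2305) = 159430*(-2305/167) = -367486150/167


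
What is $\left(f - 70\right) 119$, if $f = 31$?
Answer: $-4641$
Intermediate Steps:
$\left(f - 70\right) 119 = \left(31 - 70\right) 119 = \left(-39\right) 119 = -4641$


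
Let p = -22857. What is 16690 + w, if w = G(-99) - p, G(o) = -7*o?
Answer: 40240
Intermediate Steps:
w = 23550 (w = -7*(-99) - 1*(-22857) = 693 + 22857 = 23550)
16690 + w = 16690 + 23550 = 40240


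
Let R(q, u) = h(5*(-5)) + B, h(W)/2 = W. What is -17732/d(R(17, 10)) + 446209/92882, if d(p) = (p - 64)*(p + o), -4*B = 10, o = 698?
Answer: 140808940323/27939184246 ≈ 5.0398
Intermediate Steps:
h(W) = 2*W
B = -5/2 (B = -¼*10 = -5/2 ≈ -2.5000)
R(q, u) = -105/2 (R(q, u) = 2*(5*(-5)) - 5/2 = 2*(-25) - 5/2 = -50 - 5/2 = -105/2)
d(p) = (-64 + p)*(698 + p) (d(p) = (p - 64)*(p + 698) = (-64 + p)*(698 + p))
-17732/d(R(17, 10)) + 446209/92882 = -17732/(-44672 + (-105/2)² + 634*(-105/2)) + 446209/92882 = -17732/(-44672 + 11025/4 - 33285) + 446209*(1/92882) = -17732/(-300803/4) + 446209/92882 = -17732*(-4/300803) + 446209/92882 = 70928/300803 + 446209/92882 = 140808940323/27939184246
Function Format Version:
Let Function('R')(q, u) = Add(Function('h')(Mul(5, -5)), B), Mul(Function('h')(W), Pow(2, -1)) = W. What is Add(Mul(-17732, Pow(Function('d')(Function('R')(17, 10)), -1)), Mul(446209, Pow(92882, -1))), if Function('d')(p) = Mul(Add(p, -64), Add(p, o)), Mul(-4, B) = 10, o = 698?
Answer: Rational(140808940323, 27939184246) ≈ 5.0398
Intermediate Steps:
Function('h')(W) = Mul(2, W)
B = Rational(-5, 2) (B = Mul(Rational(-1, 4), 10) = Rational(-5, 2) ≈ -2.5000)
Function('R')(q, u) = Rational(-105, 2) (Function('R')(q, u) = Add(Mul(2, Mul(5, -5)), Rational(-5, 2)) = Add(Mul(2, -25), Rational(-5, 2)) = Add(-50, Rational(-5, 2)) = Rational(-105, 2))
Function('d')(p) = Mul(Add(-64, p), Add(698, p)) (Function('d')(p) = Mul(Add(p, -64), Add(p, 698)) = Mul(Add(-64, p), Add(698, p)))
Add(Mul(-17732, Pow(Function('d')(Function('R')(17, 10)), -1)), Mul(446209, Pow(92882, -1))) = Add(Mul(-17732, Pow(Add(-44672, Pow(Rational(-105, 2), 2), Mul(634, Rational(-105, 2))), -1)), Mul(446209, Pow(92882, -1))) = Add(Mul(-17732, Pow(Add(-44672, Rational(11025, 4), -33285), -1)), Mul(446209, Rational(1, 92882))) = Add(Mul(-17732, Pow(Rational(-300803, 4), -1)), Rational(446209, 92882)) = Add(Mul(-17732, Rational(-4, 300803)), Rational(446209, 92882)) = Add(Rational(70928, 300803), Rational(446209, 92882)) = Rational(140808940323, 27939184246)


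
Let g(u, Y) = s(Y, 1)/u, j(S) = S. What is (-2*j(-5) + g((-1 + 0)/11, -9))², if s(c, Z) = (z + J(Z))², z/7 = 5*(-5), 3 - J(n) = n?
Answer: 108378565681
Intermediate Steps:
J(n) = 3 - n
z = -175 (z = 7*(5*(-5)) = 7*(-25) = -175)
s(c, Z) = (-172 - Z)² (s(c, Z) = (-175 + (3 - Z))² = (-172 - Z)²)
g(u, Y) = 29929/u (g(u, Y) = (172 + 1)²/u = 173²/u = 29929/u)
(-2*j(-5) + g((-1 + 0)/11, -9))² = (-2*(-5) + 29929/(((-1 + 0)/11)))² = (10 + 29929/((-1*1/11)))² = (10 + 29929/(-1/11))² = (10 + 29929*(-11))² = (10 - 329219)² = (-329209)² = 108378565681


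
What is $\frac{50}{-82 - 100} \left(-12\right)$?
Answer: $\frac{300}{91} \approx 3.2967$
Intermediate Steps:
$\frac{50}{-82 - 100} \left(-12\right) = \frac{50}{-182} \left(-12\right) = 50 \left(- \frac{1}{182}\right) \left(-12\right) = \left(- \frac{25}{91}\right) \left(-12\right) = \frac{300}{91}$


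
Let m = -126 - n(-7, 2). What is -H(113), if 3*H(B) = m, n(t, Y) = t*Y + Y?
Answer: 38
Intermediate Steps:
n(t, Y) = Y + Y*t (n(t, Y) = Y*t + Y = Y + Y*t)
m = -114 (m = -126 - 2*(1 - 7) = -126 - 2*(-6) = -126 - 1*(-12) = -126 + 12 = -114)
H(B) = -38 (H(B) = (⅓)*(-114) = -38)
-H(113) = -1*(-38) = 38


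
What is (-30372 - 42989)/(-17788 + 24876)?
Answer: -73361/7088 ≈ -10.350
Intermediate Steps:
(-30372 - 42989)/(-17788 + 24876) = -73361/7088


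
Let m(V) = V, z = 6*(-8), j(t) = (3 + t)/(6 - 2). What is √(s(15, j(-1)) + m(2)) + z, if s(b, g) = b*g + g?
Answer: -48 + √10 ≈ -44.838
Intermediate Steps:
j(t) = ¾ + t/4 (j(t) = (3 + t)/4 = (3 + t)*(¼) = ¾ + t/4)
s(b, g) = g + b*g
z = -48
√(s(15, j(-1)) + m(2)) + z = √((¾ + (¼)*(-1))*(1 + 15) + 2) - 48 = √((¾ - ¼)*16 + 2) - 48 = √((½)*16 + 2) - 48 = √(8 + 2) - 48 = √10 - 48 = -48 + √10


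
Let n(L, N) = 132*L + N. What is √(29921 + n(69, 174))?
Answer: √39203 ≈ 198.00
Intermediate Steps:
n(L, N) = N + 132*L
√(29921 + n(69, 174)) = √(29921 + (174 + 132*69)) = √(29921 + (174 + 9108)) = √(29921 + 9282) = √39203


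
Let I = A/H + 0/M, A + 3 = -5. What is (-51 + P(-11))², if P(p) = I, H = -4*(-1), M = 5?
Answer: 2809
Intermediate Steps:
A = -8 (A = -3 - 5 = -8)
H = 4
I = -2 (I = -8/4 + 0/5 = -8*¼ + 0*(⅕) = -2 + 0 = -2)
P(p) = -2
(-51 + P(-11))² = (-51 - 2)² = (-53)² = 2809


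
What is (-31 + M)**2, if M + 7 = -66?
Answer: 10816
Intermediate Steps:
M = -73 (M = -7 - 66 = -73)
(-31 + M)**2 = (-31 - 73)**2 = (-104)**2 = 10816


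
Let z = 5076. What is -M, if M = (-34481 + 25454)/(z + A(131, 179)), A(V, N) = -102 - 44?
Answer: 531/290 ≈ 1.8310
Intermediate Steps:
A(V, N) = -146
M = -531/290 (M = (-34481 + 25454)/(5076 - 146) = -9027/4930 = -9027*1/4930 = -531/290 ≈ -1.8310)
-M = -1*(-531/290) = 531/290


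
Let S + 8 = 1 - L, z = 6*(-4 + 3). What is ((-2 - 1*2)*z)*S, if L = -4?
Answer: -72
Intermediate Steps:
z = -6 (z = 6*(-1) = -6)
S = -3 (S = -8 + (1 - 1*(-4)) = -8 + (1 + 4) = -8 + 5 = -3)
((-2 - 1*2)*z)*S = ((-2 - 1*2)*(-6))*(-3) = ((-2 - 2)*(-6))*(-3) = -4*(-6)*(-3) = 24*(-3) = -72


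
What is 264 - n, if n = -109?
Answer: 373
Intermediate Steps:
264 - n = 264 - 1*(-109) = 264 + 109 = 373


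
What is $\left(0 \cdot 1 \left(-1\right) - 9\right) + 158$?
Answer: $149$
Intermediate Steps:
$\left(0 \cdot 1 \left(-1\right) - 9\right) + 158 = \left(0 \left(-1\right) - 9\right) + 158 = \left(0 - 9\right) + 158 = -9 + 158 = 149$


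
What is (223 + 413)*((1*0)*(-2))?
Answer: 0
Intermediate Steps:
(223 + 413)*((1*0)*(-2)) = 636*(0*(-2)) = 636*0 = 0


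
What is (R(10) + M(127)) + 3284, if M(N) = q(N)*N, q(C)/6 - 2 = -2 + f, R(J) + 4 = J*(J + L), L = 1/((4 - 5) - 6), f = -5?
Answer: -3020/7 ≈ -431.43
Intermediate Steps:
L = -1/7 (L = 1/(-1 - 6) = 1/(-7) = -1/7 ≈ -0.14286)
R(J) = -4 + J*(-1/7 + J) (R(J) = -4 + J*(J - 1/7) = -4 + J*(-1/7 + J))
q(C) = -30 (q(C) = 12 + 6*(-2 - 5) = 12 + 6*(-7) = 12 - 42 = -30)
M(N) = -30*N
(R(10) + M(127)) + 3284 = ((-4 + 10**2 - 1/7*10) - 30*127) + 3284 = ((-4 + 100 - 10/7) - 3810) + 3284 = (662/7 - 3810) + 3284 = -26008/7 + 3284 = -3020/7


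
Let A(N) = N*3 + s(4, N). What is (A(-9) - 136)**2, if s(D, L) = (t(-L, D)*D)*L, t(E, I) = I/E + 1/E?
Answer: 33489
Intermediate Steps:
t(E, I) = 1/E + I/E (t(E, I) = I/E + 1/E = 1/E + I/E)
s(D, L) = -D*(1 + D) (s(D, L) = (((1 + D)/((-L)))*D)*L = (((-1/L)*(1 + D))*D)*L = ((-(1 + D)/L)*D)*L = (-D*(1 + D)/L)*L = -D*(1 + D))
A(N) = -20 + 3*N (A(N) = N*3 + 4*(-1 - 1*4) = 3*N + 4*(-1 - 4) = 3*N + 4*(-5) = 3*N - 20 = -20 + 3*N)
(A(-9) - 136)**2 = ((-20 + 3*(-9)) - 136)**2 = ((-20 - 27) - 136)**2 = (-47 - 136)**2 = (-183)**2 = 33489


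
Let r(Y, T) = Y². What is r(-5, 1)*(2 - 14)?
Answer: -300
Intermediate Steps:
r(-5, 1)*(2 - 14) = (-5)²*(2 - 14) = 25*(-12) = -300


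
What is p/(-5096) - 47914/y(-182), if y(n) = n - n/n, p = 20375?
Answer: 240441119/932568 ≈ 257.83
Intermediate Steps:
y(n) = -1 + n (y(n) = n - 1*1 = n - 1 = -1 + n)
p/(-5096) - 47914/y(-182) = 20375/(-5096) - 47914/(-1 - 182) = 20375*(-1/5096) - 47914/(-183) = -20375/5096 - 47914*(-1/183) = -20375/5096 + 47914/183 = 240441119/932568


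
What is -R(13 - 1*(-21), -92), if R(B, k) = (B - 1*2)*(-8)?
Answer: 256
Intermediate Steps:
R(B, k) = 16 - 8*B (R(B, k) = (B - 2)*(-8) = (-2 + B)*(-8) = 16 - 8*B)
-R(13 - 1*(-21), -92) = -(16 - 8*(13 - 1*(-21))) = -(16 - 8*(13 + 21)) = -(16 - 8*34) = -(16 - 272) = -1*(-256) = 256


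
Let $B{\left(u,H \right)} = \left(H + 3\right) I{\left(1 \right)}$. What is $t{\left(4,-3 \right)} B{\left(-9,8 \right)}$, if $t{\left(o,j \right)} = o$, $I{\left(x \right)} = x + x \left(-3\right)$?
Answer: $-88$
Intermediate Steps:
$I{\left(x \right)} = - 2 x$ ($I{\left(x \right)} = x - 3 x = - 2 x$)
$B{\left(u,H \right)} = -6 - 2 H$ ($B{\left(u,H \right)} = \left(H + 3\right) \left(\left(-2\right) 1\right) = \left(3 + H\right) \left(-2\right) = -6 - 2 H$)
$t{\left(4,-3 \right)} B{\left(-9,8 \right)} = 4 \left(-6 - 16\right) = 4 \left(-22\right) = -88$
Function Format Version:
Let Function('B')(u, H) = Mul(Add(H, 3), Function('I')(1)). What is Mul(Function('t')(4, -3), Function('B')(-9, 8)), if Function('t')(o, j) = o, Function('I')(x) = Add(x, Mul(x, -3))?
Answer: -88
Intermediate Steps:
Function('I')(x) = Mul(-2, x) (Function('I')(x) = Add(x, Mul(-3, x)) = Mul(-2, x))
Function('B')(u, H) = Add(-6, Mul(-2, H)) (Function('B')(u, H) = Mul(Add(H, 3), Mul(-2, 1)) = Mul(Add(3, H), -2) = Add(-6, Mul(-2, H)))
Mul(Function('t')(4, -3), Function('B')(-9, 8)) = Mul(4, Add(-6, Mul(-2, 8))) = Mul(4, Add(-6, -16)) = Mul(4, -22) = -88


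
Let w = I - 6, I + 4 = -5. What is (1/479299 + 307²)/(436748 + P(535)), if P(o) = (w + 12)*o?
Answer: 45173451452/208563604757 ≈ 0.21659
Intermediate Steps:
I = -9 (I = -4 - 5 = -9)
w = -15 (w = -9 - 6 = -15)
P(o) = -3*o (P(o) = (-15 + 12)*o = -3*o)
(1/479299 + 307²)/(436748 + P(535)) = (1/479299 + 307²)/(436748 - 3*535) = (1/479299 + 94249)/(436748 - 1605) = (45173451452/479299)/435143 = (45173451452/479299)*(1/435143) = 45173451452/208563604757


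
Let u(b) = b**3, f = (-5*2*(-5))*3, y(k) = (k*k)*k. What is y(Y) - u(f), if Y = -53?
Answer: -3523877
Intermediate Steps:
y(k) = k**3 (y(k) = k**2*k = k**3)
f = 150 (f = -10*(-5)*3 = 50*3 = 150)
y(Y) - u(f) = (-53)**3 - 1*150**3 = -148877 - 1*3375000 = -148877 - 3375000 = -3523877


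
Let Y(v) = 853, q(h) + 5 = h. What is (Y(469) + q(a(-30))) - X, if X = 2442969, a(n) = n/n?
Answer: -2442120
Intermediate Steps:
a(n) = 1
q(h) = -5 + h
(Y(469) + q(a(-30))) - X = (853 + (-5 + 1)) - 1*2442969 = (853 - 4) - 2442969 = 849 - 2442969 = -2442120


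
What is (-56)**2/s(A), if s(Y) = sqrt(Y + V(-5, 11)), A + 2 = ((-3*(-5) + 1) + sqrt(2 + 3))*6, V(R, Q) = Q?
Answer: 3136*sqrt(3)/(3*sqrt(35 + 2*sqrt(5))) ≈ 288.18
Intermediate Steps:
A = 94 + 6*sqrt(5) (A = -2 + ((-3*(-5) + 1) + sqrt(2 + 3))*6 = -2 + ((15 + 1) + sqrt(5))*6 = -2 + (16 + sqrt(5))*6 = -2 + (96 + 6*sqrt(5)) = 94 + 6*sqrt(5) ≈ 107.42)
s(Y) = sqrt(11 + Y) (s(Y) = sqrt(Y + 11) = sqrt(11 + Y))
(-56)**2/s(A) = (-56)**2/(sqrt(11 + (94 + 6*sqrt(5)))) = 3136/(sqrt(105 + 6*sqrt(5))) = 3136/sqrt(105 + 6*sqrt(5))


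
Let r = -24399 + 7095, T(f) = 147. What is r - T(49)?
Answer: -17451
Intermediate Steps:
r = -17304
r - T(49) = -17304 - 1*147 = -17304 - 147 = -17451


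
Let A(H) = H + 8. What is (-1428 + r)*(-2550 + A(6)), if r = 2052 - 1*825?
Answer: 509736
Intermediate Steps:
r = 1227 (r = 2052 - 825 = 1227)
A(H) = 8 + H
(-1428 + r)*(-2550 + A(6)) = (-1428 + 1227)*(-2550 + (8 + 6)) = -201*(-2550 + 14) = -201*(-2536) = 509736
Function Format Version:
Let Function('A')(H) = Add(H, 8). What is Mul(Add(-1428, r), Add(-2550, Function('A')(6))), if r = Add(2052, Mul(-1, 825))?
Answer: 509736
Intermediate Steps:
r = 1227 (r = Add(2052, -825) = 1227)
Function('A')(H) = Add(8, H)
Mul(Add(-1428, r), Add(-2550, Function('A')(6))) = Mul(Add(-1428, 1227), Add(-2550, Add(8, 6))) = Mul(-201, Add(-2550, 14)) = Mul(-201, -2536) = 509736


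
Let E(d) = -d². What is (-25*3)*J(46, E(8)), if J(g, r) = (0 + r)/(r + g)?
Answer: -800/3 ≈ -266.67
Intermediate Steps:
J(g, r) = r/(g + r)
(-25*3)*J(46, E(8)) = (-25*3)*((-1*8²)/(46 - 1*8²)) = -75*(-1*64)/(46 - 1*64) = -(-4800)/(46 - 64) = -(-4800)/(-18) = -(-4800)*(-1)/18 = -75*32/9 = -800/3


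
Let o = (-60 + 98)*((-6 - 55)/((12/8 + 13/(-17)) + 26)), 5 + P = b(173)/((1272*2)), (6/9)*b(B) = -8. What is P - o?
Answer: 15743695/192708 ≈ 81.697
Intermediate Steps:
b(B) = -12 (b(B) = (3/2)*(-8) = -12)
P = -1061/212 (P = -5 - 12/(1272*2) = -5 - 12/2544 = -5 - 12*1/2544 = -5 - 1/212 = -1061/212 ≈ -5.0047)
o = -78812/909 (o = 38*(-61/((12*(1/8) + 13*(-1/17)) + 26)) = 38*(-61/((3/2 - 13/17) + 26)) = 38*(-61/(25/34 + 26)) = 38*(-61/909/34) = 38*(-61*34/909) = 38*(-2074/909) = -78812/909 ≈ -86.702)
P - o = -1061/212 - 1*(-78812/909) = -1061/212 + 78812/909 = 15743695/192708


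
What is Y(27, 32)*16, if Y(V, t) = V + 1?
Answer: 448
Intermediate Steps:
Y(V, t) = 1 + V
Y(27, 32)*16 = (1 + 27)*16 = 28*16 = 448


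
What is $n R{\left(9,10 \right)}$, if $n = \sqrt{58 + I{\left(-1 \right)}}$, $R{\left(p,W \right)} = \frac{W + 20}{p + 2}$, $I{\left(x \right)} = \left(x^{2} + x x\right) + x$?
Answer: $\frac{30 \sqrt{59}}{11} \approx 20.949$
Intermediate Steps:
$I{\left(x \right)} = x + 2 x^{2}$ ($I{\left(x \right)} = \left(x^{2} + x^{2}\right) + x = 2 x^{2} + x = x + 2 x^{2}$)
$R{\left(p,W \right)} = \frac{20 + W}{2 + p}$
$n = \sqrt{59}$ ($n = \sqrt{58 - \left(1 + 2 \left(-1\right)\right)} = \sqrt{58 - \left(1 - 2\right)} = \sqrt{58 - -1} = \sqrt{58 + 1} = \sqrt{59} \approx 7.6811$)
$n R{\left(9,10 \right)} = \sqrt{59} \frac{20 + 10}{2 + 9} = \sqrt{59} \cdot \frac{1}{11} \cdot 30 = \sqrt{59} \cdot \frac{30}{11} = \frac{30 \sqrt{59}}{11}$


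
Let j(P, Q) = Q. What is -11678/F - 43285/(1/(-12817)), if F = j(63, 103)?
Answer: 57142724357/103 ≈ 5.5478e+8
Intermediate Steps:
F = 103
-11678/F - 43285/(1/(-12817)) = -11678/103 - 43285/(1/(-12817)) = -11678*1/103 - 43285/(-1/12817) = -11678/103 - 43285*(-12817) = -11678/103 + 554783845 = 57142724357/103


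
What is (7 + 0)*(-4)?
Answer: -28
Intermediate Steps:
(7 + 0)*(-4) = 7*(-4) = -28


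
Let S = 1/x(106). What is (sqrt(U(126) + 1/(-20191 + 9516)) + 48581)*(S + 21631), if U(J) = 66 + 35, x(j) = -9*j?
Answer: 1002516204313/954 + 20635973*sqrt(460380298)/2036790 ≈ 1.0511e+9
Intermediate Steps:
U(J) = 101
S = -1/954 (S = 1/(-9*106) = 1/(-954) = -1/954 ≈ -0.0010482)
(sqrt(U(126) + 1/(-20191 + 9516)) + 48581)*(S + 21631) = (sqrt(101 + 1/(-20191 + 9516)) + 48581)*(-1/954 + 21631) = (sqrt(101 + 1/(-10675)) + 48581)*(20635973/954) = (sqrt(101 - 1/10675) + 48581)*(20635973/954) = (sqrt(1078174/10675) + 48581)*(20635973/954) = (sqrt(460380298)/2135 + 48581)*(20635973/954) = (48581 + sqrt(460380298)/2135)*(20635973/954) = 1002516204313/954 + 20635973*sqrt(460380298)/2036790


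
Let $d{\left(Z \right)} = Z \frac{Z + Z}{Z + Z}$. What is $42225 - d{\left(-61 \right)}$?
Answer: $42286$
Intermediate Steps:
$d{\left(Z \right)} = Z$ ($d{\left(Z \right)} = Z \frac{2 Z}{2 Z} = Z 2 Z \frac{1}{2 Z} = Z 1 = Z$)
$42225 - d{\left(-61 \right)} = 42225 - -61 = 42225 + 61 = 42286$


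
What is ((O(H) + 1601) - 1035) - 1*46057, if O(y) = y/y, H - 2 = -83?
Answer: -45490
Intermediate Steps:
H = -81 (H = 2 - 83 = -81)
O(y) = 1
((O(H) + 1601) - 1035) - 1*46057 = ((1 + 1601) - 1035) - 1*46057 = (1602 - 1035) - 46057 = 567 - 46057 = -45490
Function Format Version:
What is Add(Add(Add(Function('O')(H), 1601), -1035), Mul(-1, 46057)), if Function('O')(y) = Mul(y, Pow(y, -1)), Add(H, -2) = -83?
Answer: -45490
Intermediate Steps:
H = -81 (H = Add(2, -83) = -81)
Function('O')(y) = 1
Add(Add(Add(Function('O')(H), 1601), -1035), Mul(-1, 46057)) = Add(Add(Add(1, 1601), -1035), Mul(-1, 46057)) = Add(Add(1602, -1035), -46057) = Add(567, -46057) = -45490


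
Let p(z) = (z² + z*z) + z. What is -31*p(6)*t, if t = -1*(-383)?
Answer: -926094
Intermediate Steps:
t = 383
p(z) = z + 2*z² (p(z) = (z² + z²) + z = 2*z² + z = z + 2*z²)
-31*p(6)*t = -31*6*(1 + 2*6)*383 = -31*6*(1 + 12)*383 = -31*6*13*383 = -2418*383 = -31*29874 = -926094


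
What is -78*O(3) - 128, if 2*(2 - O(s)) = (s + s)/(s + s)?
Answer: -245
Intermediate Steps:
O(s) = 3/2 (O(s) = 2 - (s + s)/(2*(s + s)) = 2 - 2*s/(2*(2*s)) = 2 - 2*s*1/(2*s)/2 = 2 - 1/2*1 = 2 - 1/2 = 3/2)
-78*O(3) - 128 = -78*3/2 - 128 = -117 - 128 = -245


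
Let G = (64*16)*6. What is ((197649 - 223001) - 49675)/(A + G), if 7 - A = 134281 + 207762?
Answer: 25009/111964 ≈ 0.22337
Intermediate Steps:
A = -342036 (A = 7 - (134281 + 207762) = 7 - 1*342043 = 7 - 342043 = -342036)
G = 6144 (G = 1024*6 = 6144)
((197649 - 223001) - 49675)/(A + G) = ((197649 - 223001) - 49675)/(-342036 + 6144) = (-25352 - 49675)/(-335892) = -75027*(-1/335892) = 25009/111964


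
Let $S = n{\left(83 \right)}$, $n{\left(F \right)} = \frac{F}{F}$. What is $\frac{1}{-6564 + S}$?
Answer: $- \frac{1}{6563} \approx -0.00015237$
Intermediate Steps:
$n{\left(F \right)} = 1$
$S = 1$
$\frac{1}{-6564 + S} = \frac{1}{-6564 + 1} = \frac{1}{-6563} = - \frac{1}{6563}$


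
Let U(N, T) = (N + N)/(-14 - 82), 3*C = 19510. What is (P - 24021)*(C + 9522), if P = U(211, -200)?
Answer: -13860539161/36 ≈ -3.8501e+8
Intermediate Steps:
C = 19510/3 (C = (⅓)*19510 = 19510/3 ≈ 6503.3)
U(N, T) = -N/48 (U(N, T) = (2*N)/(-96) = (2*N)*(-1/96) = -N/48)
P = -211/48 (P = -1/48*211 = -211/48 ≈ -4.3958)
(P - 24021)*(C + 9522) = (-211/48 - 24021)*(19510/3 + 9522) = -1153219/48*48076/3 = -13860539161/36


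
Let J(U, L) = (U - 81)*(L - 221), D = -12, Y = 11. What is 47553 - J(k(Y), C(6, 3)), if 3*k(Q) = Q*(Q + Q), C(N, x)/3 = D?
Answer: 142402/3 ≈ 47467.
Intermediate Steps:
C(N, x) = -36 (C(N, x) = 3*(-12) = -36)
k(Q) = 2*Q²/3 (k(Q) = (Q*(Q + Q))/3 = (Q*(2*Q))/3 = (2*Q²)/3 = 2*Q²/3)
J(U, L) = (-221 + L)*(-81 + U) (J(U, L) = (-81 + U)*(-221 + L) = (-221 + L)*(-81 + U))
47553 - J(k(Y), C(6, 3)) = 47553 - (17901 - 442*11²/3 - 81*(-36) - 24*11²) = 47553 - (17901 - 442*121/3 + 2916 - 24*121) = 47553 - (17901 - 221*242/3 + 2916 - 36*242/3) = 47553 - (17901 - 53482/3 + 2916 - 2904) = 47553 - 1*257/3 = 47553 - 257/3 = 142402/3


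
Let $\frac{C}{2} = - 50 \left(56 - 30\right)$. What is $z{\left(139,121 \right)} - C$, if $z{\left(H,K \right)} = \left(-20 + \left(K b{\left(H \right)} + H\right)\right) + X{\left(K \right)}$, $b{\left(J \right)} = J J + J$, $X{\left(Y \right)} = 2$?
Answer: $2357381$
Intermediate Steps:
$b{\left(J \right)} = J + J^{2}$ ($b{\left(J \right)} = J^{2} + J = J + J^{2}$)
$z{\left(H,K \right)} = -18 + H + H K \left(1 + H\right)$ ($z{\left(H,K \right)} = \left(-20 + \left(K H \left(1 + H\right) + H\right)\right) + 2 = \left(-20 + \left(H K \left(1 + H\right) + H\right)\right) + 2 = \left(-20 + \left(H + H K \left(1 + H\right)\right)\right) + 2 = \left(-20 + H + H K \left(1 + H\right)\right) + 2 = -18 + H + H K \left(1 + H\right)$)
$C = -2600$ ($C = 2 \left(- 50 \left(56 - 30\right)\right) = 2 \left(\left(-50\right) 26\right) = 2 \left(-1300\right) = -2600$)
$z{\left(139,121 \right)} - C = \left(-18 + 139 + 139 \cdot 121 \left(1 + 139\right)\right) - -2600 = \left(-18 + 139 + 139 \cdot 121 \cdot 140\right) + 2600 = \left(-18 + 139 + 2354660\right) + 2600 = 2354781 + 2600 = 2357381$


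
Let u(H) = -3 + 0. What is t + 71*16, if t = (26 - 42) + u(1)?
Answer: 1117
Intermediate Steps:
u(H) = -3
t = -19 (t = (26 - 42) - 3 = -16 - 3 = -19)
t + 71*16 = -19 + 71*16 = -19 + 1136 = 1117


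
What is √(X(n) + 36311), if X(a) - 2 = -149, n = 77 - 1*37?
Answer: 2*√9041 ≈ 190.17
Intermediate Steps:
n = 40 (n = 77 - 37 = 40)
X(a) = -147 (X(a) = 2 - 149 = -147)
√(X(n) + 36311) = √(-147 + 36311) = √36164 = 2*√9041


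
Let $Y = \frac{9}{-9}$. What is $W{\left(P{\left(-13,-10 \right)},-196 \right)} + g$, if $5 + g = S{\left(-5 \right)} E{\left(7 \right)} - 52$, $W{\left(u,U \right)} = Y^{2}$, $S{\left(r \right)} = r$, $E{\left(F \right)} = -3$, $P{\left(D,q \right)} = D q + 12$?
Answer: $-41$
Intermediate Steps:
$Y = -1$ ($Y = 9 \left(- \frac{1}{9}\right) = -1$)
$P{\left(D,q \right)} = 12 + D q$
$W{\left(u,U \right)} = 1$ ($W{\left(u,U \right)} = \left(-1\right)^{2} = 1$)
$g = -42$ ($g = -5 - 37 = -42$)
$W{\left(P{\left(-13,-10 \right)},-196 \right)} + g = 1 - 42 = -41$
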